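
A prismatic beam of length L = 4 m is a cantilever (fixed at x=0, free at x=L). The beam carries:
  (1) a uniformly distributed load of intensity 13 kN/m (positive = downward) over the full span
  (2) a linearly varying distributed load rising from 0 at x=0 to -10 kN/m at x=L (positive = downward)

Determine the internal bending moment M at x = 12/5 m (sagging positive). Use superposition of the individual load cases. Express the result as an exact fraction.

M(12/5) = -416/75 kN·m

Load 1 — uniform load w=13 kN/m over full span:
  M_1 = -w(L-x)²/2 = -13·(4-(12/5))²/2 = -416/25 kN·m
Load 2 — triangular load w₀=-10 kN/m (0→w₀ over full span):
  M_2 = w₀Lx/2 - w₀L²/3 - w₀x³/(6L) = (-10)·4·(12/5)/2 - (-10)·4²/3 - (-10)·(12/5)³/(6·4) = 832/75 kN·m
Superposition: M = Σ M_i = -416/75 kN·m ≈ -5.546667 kN·m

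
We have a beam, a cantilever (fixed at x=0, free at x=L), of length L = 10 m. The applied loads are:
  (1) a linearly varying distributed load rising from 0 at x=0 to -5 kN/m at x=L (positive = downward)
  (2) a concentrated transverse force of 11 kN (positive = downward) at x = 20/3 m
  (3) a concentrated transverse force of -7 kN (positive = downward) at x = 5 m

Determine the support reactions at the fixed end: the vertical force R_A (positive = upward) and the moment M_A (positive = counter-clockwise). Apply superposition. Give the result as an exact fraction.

Load 1 — triangular load w₀=-5 kN/m (0→w₀ over full span):
  R_A = w₀L/2 = (-5)·10/2 = -25 kN
  M_A = w₀L²/3 = (-5)·10²/3 = -500/3 kN·m
Load 2 — point force P=11 kN at a=20/3 m (b=L-a=10/3):
  R_A = P = 11 kN
  M_A = Pa = 11·(20/3) = 220/3 kN·m
Load 3 — point force P=-7 kN at a=5 m (b=L-a=5):
  R_A = P = (-7) = -7 kN
  M_A = Pa = (-7)·5 = -35 kN·m
Superposition: R_A = -21 kN, M_A = -385/3 kN·m

R_A = -21 kN, M_A = -385/3 kN·m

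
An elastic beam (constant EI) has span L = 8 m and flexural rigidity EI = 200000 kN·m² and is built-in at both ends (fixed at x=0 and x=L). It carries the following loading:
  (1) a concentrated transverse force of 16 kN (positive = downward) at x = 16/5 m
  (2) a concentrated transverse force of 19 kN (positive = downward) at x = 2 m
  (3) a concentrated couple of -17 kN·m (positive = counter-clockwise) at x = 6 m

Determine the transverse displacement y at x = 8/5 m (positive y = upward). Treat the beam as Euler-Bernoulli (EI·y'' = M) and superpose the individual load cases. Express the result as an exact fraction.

y(8/5) = -216899/1562500000 m

Load 1 — point force P=16 kN at a=16/5 m (b=L-a=24/5):
  y_1 = -Pb²x²(3aL-(3a+b)x)/(6L³EI)  [x≤a] = -16·(24/5)²·(8/5)²·(3·(16/5)·8-(3·(16/5)+(24/5))·(8/5))/(6·8³·200000) = -4032/48828125 m
Load 2 — point force P=19 kN at a=2 m (b=L-a=6):
  y_2 = -Pb²x²(3aL-(3a+b)x)/(6L³EI)  [x≤a] = -19·6²·(8/5)²·(3·2·8-(3·2+6)·(8/5))/(6·8³·200000) = -513/6250000 m
Load 3 — applied couple M₀=-17 kN·m at a=6 m (b=L-a=2):
  y_3 = (R_Ax³/6 - M_Ax²/2)/EI  [x≤a] with R_A=-153/64, M_A=-85/16 = ((-153/64)·(8/5)³/6 - (-85/16)·(8/5)²/2)/200000 = 323/12500000 m
Superposition: y = Σ y_i = -216899/1562500000 m ≈ -0.000139 m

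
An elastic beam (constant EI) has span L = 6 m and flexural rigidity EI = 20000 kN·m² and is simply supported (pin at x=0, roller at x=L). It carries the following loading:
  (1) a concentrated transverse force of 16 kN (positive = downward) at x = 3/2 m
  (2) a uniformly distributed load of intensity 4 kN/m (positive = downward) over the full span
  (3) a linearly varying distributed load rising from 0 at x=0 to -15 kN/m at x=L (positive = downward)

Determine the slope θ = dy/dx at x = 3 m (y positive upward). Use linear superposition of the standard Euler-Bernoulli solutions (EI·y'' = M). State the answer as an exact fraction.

θ(3) = 27/64000 rad

Load 1 — point force P=16 kN at a=3/2 m (b=L-a=9/2):
  θ_1 = -Pa(2L²-6Lx+3x²+a²)/(6LEI)  [x>a] = -16·(3/2)·(2·6²-6·6·3+3·3²+(3/2)²)/(6·6·20000) = 9/40000 rad
Load 2 — uniform load w=4 kN/m over full span:
  θ_2 = -w(L³-6Lx²+4x³)/(24EI) = -4·(6³-6·6·3²+4·3³)/(24·20000) = 0 rad
Load 3 — triangular load w₀=-15 kN/m (0→w₀ over full span):
  θ_3 = -w₀(7L⁴-30L²x²+15x⁴)/(360LEI) = -(-15)·(7·6⁴-30·6²·3²+15·3⁴)/(360·6·20000) = 63/320000 rad
Superposition: θ = Σ θ_i = 27/64000 rad ≈ 0.000422 rad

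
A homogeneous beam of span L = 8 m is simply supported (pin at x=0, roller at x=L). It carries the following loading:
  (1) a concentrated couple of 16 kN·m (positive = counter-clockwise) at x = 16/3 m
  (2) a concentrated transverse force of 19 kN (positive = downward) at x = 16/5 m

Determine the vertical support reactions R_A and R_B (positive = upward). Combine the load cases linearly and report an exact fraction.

R_A = 67/5 kN, R_B = 28/5 kN

Load 1 — applied couple M₀=16 kN·m at a=16/3 m (b=L-a=8/3):
  R_A = M₀/L = 16/8 = 2 kN
  R_B = -M₀/L = -16/8 = -2 kN
Load 2 — point force P=19 kN at a=16/5 m (b=L-a=24/5):
  R_A = Pb/L = 19·(24/5)/8 = 57/5 kN
  R_B = Pa/L = 19·(16/5)/8 = 38/5 kN
Superposition: R_A = 67/5 kN, R_B = 28/5 kN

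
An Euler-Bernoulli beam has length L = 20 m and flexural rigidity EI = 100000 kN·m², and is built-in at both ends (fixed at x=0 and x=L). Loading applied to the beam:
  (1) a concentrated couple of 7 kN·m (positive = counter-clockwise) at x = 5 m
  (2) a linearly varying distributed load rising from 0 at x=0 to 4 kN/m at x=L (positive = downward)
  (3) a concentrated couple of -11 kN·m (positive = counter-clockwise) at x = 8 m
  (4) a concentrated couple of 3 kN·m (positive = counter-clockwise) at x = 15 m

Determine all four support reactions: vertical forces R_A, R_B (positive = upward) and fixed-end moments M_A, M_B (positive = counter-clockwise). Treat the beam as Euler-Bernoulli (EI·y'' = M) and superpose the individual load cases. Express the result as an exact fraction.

R_A = 23541/2000 kN, M_A = 30983/600 kN·m, R_B = 56459/2000 kN, M_B = -16379/200 kN·m

Load 1 — applied couple M₀=7 kN·m at a=5 m (b=L-a=15):
  R_A = 6M₀ab/L³ = 6·7·5·15/20³ = 63/160 kN
  M_A = M₀b(2a-b)/L² = 7·15·(2·5-15)/20² = -21/16 kN·m
  R_B = -6M₀ab/L³ = -6·7·5·15/20³ = -63/160 kN
  M_B = M₀a(2b-a)/L² = 7·5·(2·15-5)/20² = 35/16 kN·m
Load 2 — triangular load w₀=4 kN/m (0→w₀ over full span):
  R_A = 3w₀L/20 = 3·4·20/20 = 12 kN
  M_A = w₀L²/30 = 4·20²/30 = 160/3 kN·m
  R_B = 7w₀L/20 = 7·4·20/20 = 28 kN
  M_B = -w₀L²/20 = -4·20²/20 = -80 kN·m
Load 3 — applied couple M₀=-11 kN·m at a=8 m (b=L-a=12):
  R_A = 6M₀ab/L³ = 6·(-11)·8·12/20³ = -99/125 kN
  M_A = M₀b(2a-b)/L² = (-11)·12·(2·8-12)/20² = -33/25 kN·m
  R_B = -6M₀ab/L³ = -6·(-11)·8·12/20³ = 99/125 kN
  M_B = M₀a(2b-a)/L² = (-11)·8·(2·12-8)/20² = -88/25 kN·m
Load 4 — applied couple M₀=3 kN·m at a=15 m (b=L-a=5):
  R_A = 6M₀ab/L³ = 6·3·15·5/20³ = 27/160 kN
  M_A = M₀b(2a-b)/L² = 3·5·(2·15-5)/20² = 15/16 kN·m
  R_B = -6M₀ab/L³ = -6·3·15·5/20³ = -27/160 kN
  M_B = M₀a(2b-a)/L² = 3·15·(2·5-15)/20² = -9/16 kN·m
Superposition: R_A = 23541/2000 kN, M_A = 30983/600 kN·m, R_B = 56459/2000 kN, M_B = -16379/200 kN·m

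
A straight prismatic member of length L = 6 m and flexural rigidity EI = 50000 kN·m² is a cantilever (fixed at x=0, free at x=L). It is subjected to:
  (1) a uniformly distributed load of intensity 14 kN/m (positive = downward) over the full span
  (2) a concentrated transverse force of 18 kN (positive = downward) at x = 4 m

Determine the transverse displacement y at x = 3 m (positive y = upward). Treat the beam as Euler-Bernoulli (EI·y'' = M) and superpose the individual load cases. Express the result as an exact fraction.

y(3) = -837/40000 m

Load 1 — uniform load w=14 kN/m over full span:
  y_1 = -wx²(x²-4Lx+6L²)/(24EI) = -14·3²·(3²-4·6·3+6·6²)/(24·50000) = -3213/200000 m
Load 2 — point force P=18 kN at a=4 m (b=L-a=2):
  y_2 = -Px²(3a-x)/(6EI)  [x≤a] = -18·3²·(3·4-3)/(6·50000) = -243/50000 m
Superposition: y = Σ y_i = -837/40000 m ≈ -0.020925 m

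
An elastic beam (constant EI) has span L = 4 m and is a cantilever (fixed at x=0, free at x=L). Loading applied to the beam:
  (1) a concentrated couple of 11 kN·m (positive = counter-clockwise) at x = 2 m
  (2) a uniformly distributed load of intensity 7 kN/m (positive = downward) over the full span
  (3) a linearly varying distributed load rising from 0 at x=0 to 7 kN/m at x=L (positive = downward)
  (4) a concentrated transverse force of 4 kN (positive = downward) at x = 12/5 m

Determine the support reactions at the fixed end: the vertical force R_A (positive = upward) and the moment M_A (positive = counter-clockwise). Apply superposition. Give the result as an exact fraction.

Load 1 — applied couple M₀=11 kN·m at a=2 m (b=L-a=2):
  R_A = 0 kN
  M_A = -M₀ = -11 kN·m
Load 2 — uniform load w=7 kN/m over full span:
  R_A = wL = 7·4 = 28 kN
  M_A = wL²/2 = 7·4²/2 = 56 kN·m
Load 3 — triangular load w₀=7 kN/m (0→w₀ over full span):
  R_A = w₀L/2 = 7·4/2 = 14 kN
  M_A = w₀L²/3 = 7·4²/3 = 112/3 kN·m
Load 4 — point force P=4 kN at a=12/5 m (b=L-a=8/5):
  R_A = P = 4 kN
  M_A = Pa = 4·(12/5) = 48/5 kN·m
Superposition: R_A = 46 kN, M_A = 1379/15 kN·m

R_A = 46 kN, M_A = 1379/15 kN·m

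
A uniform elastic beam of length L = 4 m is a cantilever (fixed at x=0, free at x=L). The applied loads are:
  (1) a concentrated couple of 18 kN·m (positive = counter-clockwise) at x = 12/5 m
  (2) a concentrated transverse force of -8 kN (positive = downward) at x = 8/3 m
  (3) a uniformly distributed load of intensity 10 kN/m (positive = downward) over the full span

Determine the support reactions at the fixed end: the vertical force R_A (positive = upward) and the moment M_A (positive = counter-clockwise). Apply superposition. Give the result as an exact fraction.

R_A = 32 kN, M_A = 122/3 kN·m

Load 1 — applied couple M₀=18 kN·m at a=12/5 m (b=L-a=8/5):
  R_A = 0 kN
  M_A = -M₀ = -18 kN·m
Load 2 — point force P=-8 kN at a=8/3 m (b=L-a=4/3):
  R_A = P = (-8) = -8 kN
  M_A = Pa = (-8)·(8/3) = -64/3 kN·m
Load 3 — uniform load w=10 kN/m over full span:
  R_A = wL = 10·4 = 40 kN
  M_A = wL²/2 = 10·4²/2 = 80 kN·m
Superposition: R_A = 32 kN, M_A = 122/3 kN·m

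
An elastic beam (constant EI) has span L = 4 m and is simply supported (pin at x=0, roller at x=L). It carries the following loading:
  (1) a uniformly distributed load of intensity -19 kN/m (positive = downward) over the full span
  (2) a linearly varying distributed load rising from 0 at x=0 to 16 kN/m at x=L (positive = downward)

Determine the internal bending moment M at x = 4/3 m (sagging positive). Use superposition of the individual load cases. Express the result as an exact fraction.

M(4/3) = -1712/81 kN·m

Load 1 — uniform load w=-19 kN/m over full span:
  M_1 = wx(L-x)/2 = (-19)·(4/3)·(4-(4/3))/2 = -304/9 kN·m
Load 2 — triangular load w₀=16 kN/m (0→w₀ over full span):
  M_2 = w₀Lx/6 - w₀x³/(6L) = 16·4·(4/3)/6 - 16·(4/3)³/(6·4) = 1024/81 kN·m
Superposition: M = Σ M_i = -1712/81 kN·m ≈ -21.135802 kN·m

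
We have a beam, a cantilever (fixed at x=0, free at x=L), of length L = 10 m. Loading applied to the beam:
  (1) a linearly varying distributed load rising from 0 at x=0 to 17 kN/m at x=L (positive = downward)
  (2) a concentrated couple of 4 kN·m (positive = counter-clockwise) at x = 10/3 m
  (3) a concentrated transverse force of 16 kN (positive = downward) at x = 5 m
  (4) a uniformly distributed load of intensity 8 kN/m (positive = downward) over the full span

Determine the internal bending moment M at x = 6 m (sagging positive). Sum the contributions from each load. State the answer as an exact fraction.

Load 1 — triangular load w₀=17 kN/m (0→w₀ over full span):
  M_1 = w₀Lx/2 - w₀L²/3 - w₀x³/(6L) = 17·10·6/2 - 17·10²/3 - 17·6³/(6·10) = -1768/15 kN·m
Load 2 — applied couple M₀=4 kN·m at a=10/3 m (b=L-a=20/3):
  M_2 = 0  [x>a] = 0 kN·m
Load 3 — point force P=16 kN at a=5 m (b=L-a=5):
  M_3 = 0  [x>a] = 0 kN·m
Load 4 — uniform load w=8 kN/m over full span:
  M_4 = -w(L-x)²/2 = -8·(10-6)²/2 = -64 kN·m
Superposition: M = Σ M_i = -2728/15 kN·m ≈ -181.866667 kN·m

M(6) = -2728/15 kN·m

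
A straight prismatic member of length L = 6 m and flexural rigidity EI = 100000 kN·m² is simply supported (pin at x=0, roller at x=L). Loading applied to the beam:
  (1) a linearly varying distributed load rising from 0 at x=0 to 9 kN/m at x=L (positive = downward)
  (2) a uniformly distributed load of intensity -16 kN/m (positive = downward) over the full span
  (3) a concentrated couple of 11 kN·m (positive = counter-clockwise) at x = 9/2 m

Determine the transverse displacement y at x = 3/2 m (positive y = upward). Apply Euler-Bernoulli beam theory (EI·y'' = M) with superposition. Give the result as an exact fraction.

y(3/2) = 65673/51200000 m

Load 1 — triangular load w₀=9 kN/m (0→w₀ over full span):
  y_1 = -w₀x(7L⁴-10L²x²+3x⁴)/(360LEI) = -9·(3/2)·(7·6⁴-10·6²·(3/2)²+3·(3/2)⁴)/(360·6·100000) = -26487/51200000 m
Load 2 — uniform load w=-16 kN/m over full span:
  y_2 = -wx(L³-2Lx²+x³)/(24EI) = -(-16)·(3/2)·(6³-2·6·(3/2)²+(3/2)³)/(24·100000) = 1539/800000 m
Load 3 — applied couple M₀=11 kN·m at a=9/2 m (b=L-a=3/2):
  y_3 = (M₀x³/(6L)+C₁x)/EI  [x≤a] with C₁=M₀(3b²-L²)/(6L)=-143/16 = (11·(3/2)³/(6·6)+(-143/16)·(3/2))/100000 = -99/800000 m
Superposition: y = Σ y_i = 65673/51200000 m ≈ 0.001283 m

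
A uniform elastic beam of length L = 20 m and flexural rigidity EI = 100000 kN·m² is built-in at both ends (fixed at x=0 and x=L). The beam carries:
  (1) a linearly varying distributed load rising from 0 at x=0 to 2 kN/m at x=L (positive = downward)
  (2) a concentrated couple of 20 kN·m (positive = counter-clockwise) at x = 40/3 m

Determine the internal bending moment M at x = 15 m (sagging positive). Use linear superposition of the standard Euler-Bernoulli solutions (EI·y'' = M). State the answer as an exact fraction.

Load 1 — triangular load w₀=2 kN/m (0→w₀ over full span):
  M_1 = 3w₀Lx/20 - w₀L²/30 - w₀x³/(6L) = 3·2·20·15/20 - 2·20²/30 - 2·15³/(6·20) = 85/12 kN·m
Load 2 — applied couple M₀=20 kN·m at a=40/3 m (b=L-a=20/3):
  M_2 = R_Ax - M_A - M₀  [x>a] with R_A=4/3, M_A=20/3 = (4/3)·15 - (20/3) - 20 = -20/3 kN·m
Superposition: M = Σ M_i = 5/12 kN·m ≈ 0.416667 kN·m

M(15) = 5/12 kN·m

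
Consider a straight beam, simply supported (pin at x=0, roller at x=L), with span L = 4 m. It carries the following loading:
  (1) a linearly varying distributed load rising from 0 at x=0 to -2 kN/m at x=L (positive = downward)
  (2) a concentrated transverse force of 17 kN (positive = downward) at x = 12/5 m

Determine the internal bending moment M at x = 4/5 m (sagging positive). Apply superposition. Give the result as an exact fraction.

Load 1 — triangular load w₀=-2 kN/m (0→w₀ over full span):
  M_1 = w₀Lx/6 - w₀x³/(6L) = (-2)·4·(4/5)/6 - (-2)·(4/5)³/(6·4) = -128/125 kN·m
Load 2 — point force P=17 kN at a=12/5 m (b=L-a=8/5):
  M_2 = Pbx/L  [x≤a] = 17·(8/5)·(4/5)/4 = 136/25 kN·m
Superposition: M = Σ M_i = 552/125 kN·m ≈ 4.416000 kN·m

M(4/5) = 552/125 kN·m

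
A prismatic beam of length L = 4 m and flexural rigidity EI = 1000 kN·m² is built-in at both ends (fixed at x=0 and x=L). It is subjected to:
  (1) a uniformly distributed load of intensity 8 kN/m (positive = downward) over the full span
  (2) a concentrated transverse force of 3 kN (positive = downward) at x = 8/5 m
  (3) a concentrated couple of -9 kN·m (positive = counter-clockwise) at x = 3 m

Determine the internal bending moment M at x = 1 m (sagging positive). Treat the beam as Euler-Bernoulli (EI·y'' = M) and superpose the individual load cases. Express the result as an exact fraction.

M(1) = 21967/12000 kN·m

Load 1 — uniform load w=8 kN/m over full span:
  M_1 = wLx/2 - wL²/12 - wx²/2 = 8·4·1/2 - 8·4²/12 - 8·1²/2 = 4/3 kN·m
Load 2 — point force P=3 kN at a=8/5 m (b=L-a=12/5):
  M_2 = Pb²(3a+b)x/L³ - Pab²/L²  [x≤a] = 3·(12/5)²·(3·(8/5)+(12/5))·1/4³ - 3·(8/5)·(12/5)²/4² = 27/125 kN·m
Load 3 — applied couple M₀=-9 kN·m at a=3 m (b=L-a=1):
  M_3 = R_Ax - M_A  [x≤a] with R_A=-81/32, M_A=-45/16 = (-81/32)·1 - (-45/16) = 9/32 kN·m
Superposition: M = Σ M_i = 21967/12000 kN·m ≈ 1.830583 kN·m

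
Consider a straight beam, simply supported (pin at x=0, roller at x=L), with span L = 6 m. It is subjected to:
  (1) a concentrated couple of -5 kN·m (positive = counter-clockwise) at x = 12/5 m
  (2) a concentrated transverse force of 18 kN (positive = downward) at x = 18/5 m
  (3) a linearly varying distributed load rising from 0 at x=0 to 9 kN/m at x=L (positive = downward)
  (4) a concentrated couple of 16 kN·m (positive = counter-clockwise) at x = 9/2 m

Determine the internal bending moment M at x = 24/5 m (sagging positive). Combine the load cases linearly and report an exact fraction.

Load 1 — applied couple M₀=-5 kN·m at a=12/5 m (b=L-a=18/5):
  M_1 = M₀x/L - M₀  [x>a] = (-5)·(24/5)/6 - (-5) = 1 kN·m
Load 2 — point force P=18 kN at a=18/5 m (b=L-a=12/5):
  M_2 = Pa(L-x)/L  [x>a] = 18·(18/5)·(6-(24/5))/6 = 324/25 kN·m
Load 3 — triangular load w₀=9 kN/m (0→w₀ over full span):
  M_3 = w₀Lx/6 - w₀x³/(6L) = 9·6·(24/5)/6 - 9·(24/5)³/(6·6) = 1944/125 kN·m
Load 4 — applied couple M₀=16 kN·m at a=9/2 m (b=L-a=3/2):
  M_4 = M₀x/L - M₀  [x>a] = 16·(24/5)/6 - 16 = -16/5 kN·m
Superposition: M = Σ M_i = 3289/125 kN·m ≈ 26.312000 kN·m

M(24/5) = 3289/125 kN·m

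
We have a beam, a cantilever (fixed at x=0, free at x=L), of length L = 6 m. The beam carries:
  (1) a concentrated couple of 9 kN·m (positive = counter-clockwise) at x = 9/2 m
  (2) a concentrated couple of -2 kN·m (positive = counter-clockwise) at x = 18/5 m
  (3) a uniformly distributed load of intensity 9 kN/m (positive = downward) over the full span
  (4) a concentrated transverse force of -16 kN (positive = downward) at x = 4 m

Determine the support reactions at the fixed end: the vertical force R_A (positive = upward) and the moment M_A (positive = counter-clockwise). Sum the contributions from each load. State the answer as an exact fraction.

Load 1 — applied couple M₀=9 kN·m at a=9/2 m (b=L-a=3/2):
  R_A = 0 kN
  M_A = -M₀ = -9 kN·m
Load 2 — applied couple M₀=-2 kN·m at a=18/5 m (b=L-a=12/5):
  R_A = 0 kN
  M_A = -M₀ = -(-2) = 2 kN·m
Load 3 — uniform load w=9 kN/m over full span:
  R_A = wL = 9·6 = 54 kN
  M_A = wL²/2 = 9·6²/2 = 162 kN·m
Load 4 — point force P=-16 kN at a=4 m (b=L-a=2):
  R_A = P = (-16) = -16 kN
  M_A = Pa = (-16)·4 = -64 kN·m
Superposition: R_A = 38 kN, M_A = 91 kN·m

R_A = 38 kN, M_A = 91 kN·m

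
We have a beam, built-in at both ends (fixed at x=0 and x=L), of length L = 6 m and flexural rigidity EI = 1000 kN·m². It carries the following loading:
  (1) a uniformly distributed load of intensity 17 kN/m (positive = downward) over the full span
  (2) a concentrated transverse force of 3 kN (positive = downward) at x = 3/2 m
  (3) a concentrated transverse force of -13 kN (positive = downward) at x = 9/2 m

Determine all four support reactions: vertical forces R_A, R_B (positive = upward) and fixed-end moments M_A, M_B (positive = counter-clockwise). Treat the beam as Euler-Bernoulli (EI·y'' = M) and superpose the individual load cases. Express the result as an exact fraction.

R_A = 103/2 kN, M_A = 399/8 kN·m, R_B = 81/2 kN, M_B = -327/8 kN·m

Load 1 — uniform load w=17 kN/m over full span:
  R_A = wL/2 = 17·6/2 = 51 kN
  M_A = wL²/12 = 17·6²/12 = 51 kN·m
  R_B = wL/2 = 17·6/2 = 51 kN
  M_B = -wL²/12 = -17·6²/12 = -51 kN·m
Load 2 — point force P=3 kN at a=3/2 m (b=L-a=9/2):
  R_A = Pb²(3a+b)/L³ = 3·(9/2)²·(3·(3/2)+(9/2))/6³ = 81/32 kN
  M_A = Pab²/L² = 3·(3/2)·(9/2)²/6² = 81/32 kN·m
  R_B = Pa²(a+3b)/L³ = 3·(3/2)²·((3/2)+3·(9/2))/6³ = 15/32 kN
  M_B = -Pa²b/L² = -3·(3/2)²·(9/2)/6² = -27/32 kN·m
Load 3 — point force P=-13 kN at a=9/2 m (b=L-a=3/2):
  R_A = Pb²(3a+b)/L³ = (-13)·(3/2)²·(3·(9/2)+(3/2))/6³ = -65/32 kN
  M_A = Pab²/L² = (-13)·(9/2)·(3/2)²/6² = -117/32 kN·m
  R_B = Pa²(a+3b)/L³ = (-13)·(9/2)²·((9/2)+3·(3/2))/6³ = -351/32 kN
  M_B = -Pa²b/L² = -(-13)·(9/2)²·(3/2)/6² = 351/32 kN·m
Superposition: R_A = 103/2 kN, M_A = 399/8 kN·m, R_B = 81/2 kN, M_B = -327/8 kN·m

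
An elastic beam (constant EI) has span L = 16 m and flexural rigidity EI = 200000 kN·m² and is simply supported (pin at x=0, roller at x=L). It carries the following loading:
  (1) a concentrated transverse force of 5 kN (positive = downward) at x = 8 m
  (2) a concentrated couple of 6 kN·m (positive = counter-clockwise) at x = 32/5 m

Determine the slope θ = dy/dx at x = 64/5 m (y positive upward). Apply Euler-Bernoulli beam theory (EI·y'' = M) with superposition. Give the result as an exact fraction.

Load 1 — point force P=5 kN at a=8 m (b=L-a=8):
  θ_1 = -Pa(2L²-6Lx+3x²+a²)/(6LEI)  [x>a] = -5·8·(2·16²-6·16·(64/5)+3·(64/5)²+8²)/(6·16·200000) = 21/62500 rad
Load 2 — applied couple M₀=6 kN·m at a=32/5 m (b=L-a=48/5):
  θ_2 = (M₀x²/(2L)-M₀(x-a)+C₁)/EI  [x>a] with C₁=M₀(3b²-L²)/(6L)=32/25 = (6·(64/5)²/(2·16)-6·((64/5)-(32/5))+(32/25))/200000 = -1/31250 rad
Superposition: θ = Σ θ_i = 19/62500 rad ≈ 0.000304 rad

θ(64/5) = 19/62500 rad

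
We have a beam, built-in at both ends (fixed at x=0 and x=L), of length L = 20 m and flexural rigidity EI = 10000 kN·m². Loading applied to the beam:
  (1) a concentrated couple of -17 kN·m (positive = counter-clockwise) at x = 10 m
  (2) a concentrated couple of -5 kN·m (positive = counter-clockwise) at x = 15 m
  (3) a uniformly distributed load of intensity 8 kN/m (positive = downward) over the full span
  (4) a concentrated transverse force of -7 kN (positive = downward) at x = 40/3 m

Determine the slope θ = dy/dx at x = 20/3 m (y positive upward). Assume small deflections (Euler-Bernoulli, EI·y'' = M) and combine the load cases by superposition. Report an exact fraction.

θ(20/3) = -7039/194400 rad

Load 1 — applied couple M₀=-17 kN·m at a=10 m (b=L-a=10):
  θ_1 = (R_Ax²/2 - M_Ax)/EI  [x≤a] with R_A=-51/40, M_A=-17/4 = ((-51/40)·(20/3)²/2 - (-17/4)·(20/3))/10000 = 0 rad
Load 2 — applied couple M₀=-5 kN·m at a=15 m (b=L-a=5):
  θ_2 = (R_Ax²/2 - M_Ax)/EI  [x≤a] with R_A=-9/32, M_A=-25/16 = ((-9/32)·(20/3)²/2 - (-25/16)·(20/3))/10000 = 1/2400 rad
Load 3 — uniform load w=8 kN/m over full span:
  θ_3 = -wx(L-x)(L-2x)/(12EI) = -8·(20/3)·(20-(20/3))·(20-2·(20/3))/(12·10000) = -16/405 rad
Load 4 — point force P=-7 kN at a=40/3 m (b=L-a=20/3):
  θ_4 = -Pb²x(2aL-(3a+b)x)/(2L³EI)  [x≤a] = -(-7)·(20/3)²·(20/3)·(2·(40/3)·20-(3·(40/3)+(20/3))·(20/3))/(2·20³·10000) = 7/2430 rad
Superposition: θ = Σ θ_i = -7039/194400 rad ≈ -0.036209 rad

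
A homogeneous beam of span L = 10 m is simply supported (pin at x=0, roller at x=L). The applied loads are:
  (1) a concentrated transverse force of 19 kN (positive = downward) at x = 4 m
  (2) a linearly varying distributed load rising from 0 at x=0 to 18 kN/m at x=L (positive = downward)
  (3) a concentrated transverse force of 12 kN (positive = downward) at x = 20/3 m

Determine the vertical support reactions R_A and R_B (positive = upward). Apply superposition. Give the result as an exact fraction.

R_A = 227/5 kN, R_B = 378/5 kN

Load 1 — point force P=19 kN at a=4 m (b=L-a=6):
  R_A = Pb/L = 19·6/10 = 57/5 kN
  R_B = Pa/L = 19·4/10 = 38/5 kN
Load 2 — triangular load w₀=18 kN/m (0→w₀ over full span):
  R_A = w₀L/6 = 18·10/6 = 30 kN
  R_B = w₀L/3 = 18·10/3 = 60 kN
Load 3 — point force P=12 kN at a=20/3 m (b=L-a=10/3):
  R_A = Pb/L = 12·(10/3)/10 = 4 kN
  R_B = Pa/L = 12·(20/3)/10 = 8 kN
Superposition: R_A = 227/5 kN, R_B = 378/5 kN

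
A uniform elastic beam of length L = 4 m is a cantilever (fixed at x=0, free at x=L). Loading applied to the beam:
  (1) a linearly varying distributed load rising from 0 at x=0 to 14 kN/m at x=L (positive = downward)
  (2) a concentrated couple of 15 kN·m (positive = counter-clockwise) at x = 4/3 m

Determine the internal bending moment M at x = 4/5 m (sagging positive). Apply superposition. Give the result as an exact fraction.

Load 1 — triangular load w₀=14 kN/m (0→w₀ over full span):
  M_1 = w₀Lx/2 - w₀L²/3 - w₀x³/(6L) = 14·4·(4/5)/2 - 14·4²/3 - 14·(4/5)³/(6·4) = -19712/375 kN·m
Load 2 — applied couple M₀=15 kN·m at a=4/3 m (b=L-a=8/3):
  M_2 = M₀  [x≤a] = 15 = 15 kN·m
Superposition: M = Σ M_i = -14087/375 kN·m ≈ -37.565333 kN·m

M(4/5) = -14087/375 kN·m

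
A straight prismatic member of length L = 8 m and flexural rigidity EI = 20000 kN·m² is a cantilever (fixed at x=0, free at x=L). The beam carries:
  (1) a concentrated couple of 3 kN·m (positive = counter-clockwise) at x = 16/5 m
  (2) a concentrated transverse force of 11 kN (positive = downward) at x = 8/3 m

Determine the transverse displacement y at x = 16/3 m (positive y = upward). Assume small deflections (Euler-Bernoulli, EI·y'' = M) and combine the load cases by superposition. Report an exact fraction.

Load 1 — applied couple M₀=3 kN·m at a=16/5 m (b=L-a=24/5):
  y_1 = M₀a(2x-a)/(2EI)  [x>a] = 3·(16/5)·(2·(16/3)-(16/5))/(2·20000) = 28/15625 m
Load 2 — point force P=11 kN at a=8/3 m (b=L-a=16/3):
  y_2 = -Pa²(3x-a)/(6EI)  [x>a] = -11·(8/3)²·(3·(16/3)-(8/3))/(6·20000) = -88/10125 m
Superposition: y = Σ y_i = -8732/1265625 m ≈ -0.006899 m

y(16/3) = -8732/1265625 m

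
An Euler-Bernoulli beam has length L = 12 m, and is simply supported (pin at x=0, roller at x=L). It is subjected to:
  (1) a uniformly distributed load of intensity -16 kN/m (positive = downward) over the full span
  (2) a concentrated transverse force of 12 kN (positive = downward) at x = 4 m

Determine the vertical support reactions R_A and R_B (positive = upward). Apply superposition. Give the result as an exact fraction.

Load 1 — uniform load w=-16 kN/m over full span:
  R_A = wL/2 = (-16)·12/2 = -96 kN
  R_B = wL/2 = (-16)·12/2 = -96 kN
Load 2 — point force P=12 kN at a=4 m (b=L-a=8):
  R_A = Pb/L = 12·8/12 = 8 kN
  R_B = Pa/L = 12·4/12 = 4 kN
Superposition: R_A = -88 kN, R_B = -92 kN

R_A = -88 kN, R_B = -92 kN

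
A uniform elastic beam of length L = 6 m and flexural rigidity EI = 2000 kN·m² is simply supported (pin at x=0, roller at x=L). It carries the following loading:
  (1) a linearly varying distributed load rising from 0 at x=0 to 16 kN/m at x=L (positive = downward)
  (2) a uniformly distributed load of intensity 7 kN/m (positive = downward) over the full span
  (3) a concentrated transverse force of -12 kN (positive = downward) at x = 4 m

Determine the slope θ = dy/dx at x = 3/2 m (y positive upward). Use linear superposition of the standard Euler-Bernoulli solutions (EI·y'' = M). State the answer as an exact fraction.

Load 1 — triangular load w₀=16 kN/m (0→w₀ over full span):
  θ_1 = -w₀(7L⁴-30L²x²+15x⁴)/(360LEI) = -16·(7·6⁴-30·6²·(3/2)²+15·(3/2)⁴)/(360·6·2000) = -3981/160000 rad
Load 2 — uniform load w=7 kN/m over full span:
  θ_2 = -w(L³-6Lx²+4x³)/(24EI) = -7·(6³-6·6·(3/2)²+4·(3/2)³)/(24·2000) = -693/32000 rad
Load 3 — point force P=-12 kN at a=4 m (b=L-a=2):
  θ_3 = -Pb(L²-b²-3x²)/(6LEI)  [x≤a] = -(-12)·2·(6²-2²-3·(3/2)²)/(6·6·2000) = 101/12000 rad
Superposition: θ = Σ θ_i = -9149/240000 rad ≈ -0.038121 rad

θ(3/2) = -9149/240000 rad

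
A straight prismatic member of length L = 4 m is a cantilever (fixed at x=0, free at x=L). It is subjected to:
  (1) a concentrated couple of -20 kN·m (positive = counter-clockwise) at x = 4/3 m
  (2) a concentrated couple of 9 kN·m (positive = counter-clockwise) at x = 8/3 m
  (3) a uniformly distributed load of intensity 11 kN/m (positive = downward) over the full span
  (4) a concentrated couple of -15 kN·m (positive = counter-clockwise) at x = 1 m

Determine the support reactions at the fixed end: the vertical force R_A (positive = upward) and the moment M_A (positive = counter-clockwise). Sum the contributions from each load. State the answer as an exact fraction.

Load 1 — applied couple M₀=-20 kN·m at a=4/3 m (b=L-a=8/3):
  R_A = 0 kN
  M_A = -M₀ = -(-20) = 20 kN·m
Load 2 — applied couple M₀=9 kN·m at a=8/3 m (b=L-a=4/3):
  R_A = 0 kN
  M_A = -M₀ = -9 kN·m
Load 3 — uniform load w=11 kN/m over full span:
  R_A = wL = 11·4 = 44 kN
  M_A = wL²/2 = 11·4²/2 = 88 kN·m
Load 4 — applied couple M₀=-15 kN·m at a=1 m (b=L-a=3):
  R_A = 0 kN
  M_A = -M₀ = -(-15) = 15 kN·m
Superposition: R_A = 44 kN, M_A = 114 kN·m

R_A = 44 kN, M_A = 114 kN·m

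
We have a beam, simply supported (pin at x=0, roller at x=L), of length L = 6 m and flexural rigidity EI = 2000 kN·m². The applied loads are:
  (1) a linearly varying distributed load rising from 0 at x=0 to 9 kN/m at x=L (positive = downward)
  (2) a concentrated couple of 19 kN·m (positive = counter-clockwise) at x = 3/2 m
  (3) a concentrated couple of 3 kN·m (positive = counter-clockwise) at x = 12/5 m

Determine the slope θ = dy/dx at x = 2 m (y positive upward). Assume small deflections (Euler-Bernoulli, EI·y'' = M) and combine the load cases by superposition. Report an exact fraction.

θ(2) = -11597/2400000 rad

Load 1 — triangular load w₀=9 kN/m (0→w₀ over full span):
  θ_1 = -w₀(7L⁴-30L²x²+15x⁴)/(360LEI) = -9·(7·6⁴-30·6²·2²+15·2⁴)/(360·6·2000) = -13/1250 rad
Load 2 — applied couple M₀=19 kN·m at a=3/2 m (b=L-a=9/2):
  θ_2 = (M₀x²/(2L)-M₀(x-a)+C₁)/EI  [x>a] with C₁=M₀(3b²-L²)/(6L)=209/16 = (19·2²/(2·6)-19·(2-(3/2))+(209/16))/2000 = 19/3840 rad
Load 3 — applied couple M₀=3 kN·m at a=12/5 m (b=L-a=18/5):
  θ_3 = (M₀x²/(2L)+C₁)/EI  [x≤a] with C₁=M₀(3b²-L²)/(6L)=6/25 = (3·2²/(2·6)+(6/25))/2000 = 31/50000 rad
Superposition: θ = Σ θ_i = -11597/2400000 rad ≈ -0.004832 rad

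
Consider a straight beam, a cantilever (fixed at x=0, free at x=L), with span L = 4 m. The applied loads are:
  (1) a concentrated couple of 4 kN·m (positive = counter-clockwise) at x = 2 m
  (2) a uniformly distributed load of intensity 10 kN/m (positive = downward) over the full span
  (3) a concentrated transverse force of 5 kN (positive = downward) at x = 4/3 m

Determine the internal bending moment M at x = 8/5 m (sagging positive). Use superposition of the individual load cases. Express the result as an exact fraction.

M(8/5) = -124/5 kN·m

Load 1 — applied couple M₀=4 kN·m at a=2 m (b=L-a=2):
  M_1 = M₀  [x≤a] = 4 = 4 kN·m
Load 2 — uniform load w=10 kN/m over full span:
  M_2 = -w(L-x)²/2 = -10·(4-(8/5))²/2 = -144/5 kN·m
Load 3 — point force P=5 kN at a=4/3 m (b=L-a=8/3):
  M_3 = 0  [x>a] = 0 kN·m
Superposition: M = Σ M_i = -124/5 kN·m ≈ -24.800000 kN·m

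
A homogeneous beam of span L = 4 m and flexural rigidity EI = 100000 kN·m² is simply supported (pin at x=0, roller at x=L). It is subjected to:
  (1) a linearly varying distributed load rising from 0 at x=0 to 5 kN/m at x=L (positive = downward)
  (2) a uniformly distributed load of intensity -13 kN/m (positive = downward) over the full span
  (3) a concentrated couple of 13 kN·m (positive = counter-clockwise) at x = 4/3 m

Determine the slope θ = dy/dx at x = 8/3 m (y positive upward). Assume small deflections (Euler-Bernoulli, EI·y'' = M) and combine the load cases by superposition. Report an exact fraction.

θ(8/3) = -403/2430000 rad

Load 1 — triangular load w₀=5 kN/m (0→w₀ over full span):
  θ_1 = -w₀(7L⁴-30L²x²+15x⁴)/(360LEI) = -5·(7·4⁴-30·4²·(8/3)²+15·(8/3)⁴)/(360·4·100000) = 91/3037500 rad
Load 2 — uniform load w=-13 kN/m over full span:
  θ_2 = -w(L³-6Lx²+4x³)/(24EI) = -(-13)·(4³-6·4·(8/3)²+4·(8/3)³)/(24·100000) = -169/1012500 rad
Load 3 — applied couple M₀=13 kN·m at a=4/3 m (b=L-a=8/3):
  θ_3 = (M₀x²/(2L)-M₀(x-a)+C₁)/EI  [x>a] with C₁=M₀(3b²-L²)/(6L)=26/9 = (13·(8/3)²/(2·4)-13·((8/3)-(4/3))+(26/9))/100000 = -13/450000 rad
Superposition: θ = Σ θ_i = -403/2430000 rad ≈ -0.000166 rad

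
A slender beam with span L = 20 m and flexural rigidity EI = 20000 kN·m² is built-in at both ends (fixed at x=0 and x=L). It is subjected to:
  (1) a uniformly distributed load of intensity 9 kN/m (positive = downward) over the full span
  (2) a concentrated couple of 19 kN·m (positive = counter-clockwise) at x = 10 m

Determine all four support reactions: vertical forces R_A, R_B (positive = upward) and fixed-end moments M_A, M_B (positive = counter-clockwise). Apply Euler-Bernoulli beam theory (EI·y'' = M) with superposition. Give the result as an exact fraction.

Load 1 — uniform load w=9 kN/m over full span:
  R_A = wL/2 = 9·20/2 = 90 kN
  M_A = wL²/12 = 9·20²/12 = 300 kN·m
  R_B = wL/2 = 9·20/2 = 90 kN
  M_B = -wL²/12 = -9·20²/12 = -300 kN·m
Load 2 — applied couple M₀=19 kN·m at a=10 m (b=L-a=10):
  R_A = 6M₀ab/L³ = 6·19·10·10/20³ = 57/40 kN
  M_A = M₀b(2a-b)/L² = 19·10·(2·10-10)/20² = 19/4 kN·m
  R_B = -6M₀ab/L³ = -6·19·10·10/20³ = -57/40 kN
  M_B = M₀a(2b-a)/L² = 19·10·(2·10-10)/20² = 19/4 kN·m
Superposition: R_A = 3657/40 kN, M_A = 1219/4 kN·m, R_B = 3543/40 kN, M_B = -1181/4 kN·m

R_A = 3657/40 kN, M_A = 1219/4 kN·m, R_B = 3543/40 kN, M_B = -1181/4 kN·m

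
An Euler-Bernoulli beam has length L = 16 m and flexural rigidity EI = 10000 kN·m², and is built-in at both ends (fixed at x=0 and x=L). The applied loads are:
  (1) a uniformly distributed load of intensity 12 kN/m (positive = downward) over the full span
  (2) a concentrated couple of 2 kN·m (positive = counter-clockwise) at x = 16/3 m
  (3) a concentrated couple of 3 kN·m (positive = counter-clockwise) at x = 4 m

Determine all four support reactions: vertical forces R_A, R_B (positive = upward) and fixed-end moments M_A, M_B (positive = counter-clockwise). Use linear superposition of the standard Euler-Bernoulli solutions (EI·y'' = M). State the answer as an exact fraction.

R_A = 37009/384 kN, M_A = 4087/16 kN·m, R_B = 36719/384 kN, M_B = -12211/48 kN·m

Load 1 — uniform load w=12 kN/m over full span:
  R_A = wL/2 = 12·16/2 = 96 kN
  M_A = wL²/12 = 12·16²/12 = 256 kN·m
  R_B = wL/2 = 12·16/2 = 96 kN
  M_B = -wL²/12 = -12·16²/12 = -256 kN·m
Load 2 — applied couple M₀=2 kN·m at a=16/3 m (b=L-a=32/3):
  R_A = 6M₀ab/L³ = 6·2·(16/3)·(32/3)/16³ = 1/6 kN
  M_A = M₀b(2a-b)/L² = 2·(32/3)·(2·(16/3)-(32/3))/16² = 0 kN·m
  R_B = -6M₀ab/L³ = -6·2·(16/3)·(32/3)/16³ = -1/6 kN
  M_B = M₀a(2b-a)/L² = 2·(16/3)·(2·(32/3)-(16/3))/16² = 2/3 kN·m
Load 3 — applied couple M₀=3 kN·m at a=4 m (b=L-a=12):
  R_A = 6M₀ab/L³ = 6·3·4·12/16³ = 27/128 kN
  M_A = M₀b(2a-b)/L² = 3·12·(2·4-12)/16² = -9/16 kN·m
  R_B = -6M₀ab/L³ = -6·3·4·12/16³ = -27/128 kN
  M_B = M₀a(2b-a)/L² = 3·4·(2·12-4)/16² = 15/16 kN·m
Superposition: R_A = 37009/384 kN, M_A = 4087/16 kN·m, R_B = 36719/384 kN, M_B = -12211/48 kN·m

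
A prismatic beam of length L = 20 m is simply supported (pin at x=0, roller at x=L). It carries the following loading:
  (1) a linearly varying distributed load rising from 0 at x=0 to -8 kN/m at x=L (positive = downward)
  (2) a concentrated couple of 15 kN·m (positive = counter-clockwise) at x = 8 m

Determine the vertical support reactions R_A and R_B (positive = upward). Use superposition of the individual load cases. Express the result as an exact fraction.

Load 1 — triangular load w₀=-8 kN/m (0→w₀ over full span):
  R_A = w₀L/6 = (-8)·20/6 = -80/3 kN
  R_B = w₀L/3 = (-8)·20/3 = -160/3 kN
Load 2 — applied couple M₀=15 kN·m at a=8 m (b=L-a=12):
  R_A = M₀/L = 15/20 = 3/4 kN
  R_B = -M₀/L = -15/20 = -3/4 kN
Superposition: R_A = -311/12 kN, R_B = -649/12 kN

R_A = -311/12 kN, R_B = -649/12 kN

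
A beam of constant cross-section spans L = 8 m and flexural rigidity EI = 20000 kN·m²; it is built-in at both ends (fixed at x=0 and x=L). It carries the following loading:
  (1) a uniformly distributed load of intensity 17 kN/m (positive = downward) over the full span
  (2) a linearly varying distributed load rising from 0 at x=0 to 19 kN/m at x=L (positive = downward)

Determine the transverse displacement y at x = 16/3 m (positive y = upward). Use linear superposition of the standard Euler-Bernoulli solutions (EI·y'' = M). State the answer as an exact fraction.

Load 1 — uniform load w=17 kN/m over full span:
  y_1 = -wx²(L-x)²/(24EI) = -17·(16/3)²·(8-(16/3))²/(24·20000) = -1088/151875 m
Load 2 — triangular load w₀=19 kN/m (0→w₀ over full span):
  y_2 = -w₀x²(L-x)²(x+2L)/(120LEI) = -19·(16/3)²·(8-(16/3))²·((16/3)+2·8)/(120·8·20000) = -9728/2278125 m
Superposition: y = Σ y_i = -26048/2278125 m ≈ -0.011434 m

y(16/3) = -26048/2278125 m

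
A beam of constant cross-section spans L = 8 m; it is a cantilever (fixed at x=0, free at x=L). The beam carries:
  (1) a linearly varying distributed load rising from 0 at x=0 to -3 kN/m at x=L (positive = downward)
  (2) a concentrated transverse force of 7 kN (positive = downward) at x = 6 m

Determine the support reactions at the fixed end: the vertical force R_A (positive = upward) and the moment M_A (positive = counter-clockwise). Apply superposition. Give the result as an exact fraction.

R_A = -5 kN, M_A = -22 kN·m

Load 1 — triangular load w₀=-3 kN/m (0→w₀ over full span):
  R_A = w₀L/2 = (-3)·8/2 = -12 kN
  M_A = w₀L²/3 = (-3)·8²/3 = -64 kN·m
Load 2 — point force P=7 kN at a=6 m (b=L-a=2):
  R_A = P = 7 kN
  M_A = Pa = 7·6 = 42 kN·m
Superposition: R_A = -5 kN, M_A = -22 kN·m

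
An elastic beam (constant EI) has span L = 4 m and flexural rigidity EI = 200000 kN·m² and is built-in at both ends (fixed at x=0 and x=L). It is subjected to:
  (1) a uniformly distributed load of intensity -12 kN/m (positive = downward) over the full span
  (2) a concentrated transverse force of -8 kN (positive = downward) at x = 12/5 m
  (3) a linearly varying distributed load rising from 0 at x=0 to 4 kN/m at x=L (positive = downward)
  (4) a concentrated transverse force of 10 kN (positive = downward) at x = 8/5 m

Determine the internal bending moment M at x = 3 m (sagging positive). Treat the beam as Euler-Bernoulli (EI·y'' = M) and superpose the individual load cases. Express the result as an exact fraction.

M(3) = -1747/750 kN·m

Load 1 — uniform load w=-12 kN/m over full span:
  M_1 = wLx/2 - wL²/12 - wx²/2 = (-12)·4·3/2 - (-12)·4²/12 - (-12)·3²/2 = -2 kN·m
Load 2 — point force P=-8 kN at a=12/5 m (b=L-a=8/5):
  M_2 = Pa²(a+3b)(L-x)/L³ - Pa²b/L²  [x>a] = (-8)·(12/5)²·((12/5)+3·(8/5))·(4-3)/4³ - (-8)·(12/5)²·(8/5)/4² = -72/125 kN·m
Load 3 — triangular load w₀=4 kN/m (0→w₀ over full span):
  M_3 = 3w₀Lx/20 - w₀L²/30 - w₀x³/(6L) = 3·4·4·3/20 - 4·4²/30 - 4·3³/(6·4) = 17/30 kN·m
Load 4 — point force P=10 kN at a=8/5 m (b=L-a=12/5):
  M_4 = Pa²(a+3b)(L-x)/L³ - Pa²b/L²  [x>a] = 10·(8/5)²·((8/5)+3·(12/5))·(4-3)/4³ - 10·(8/5)²·(12/5)/4² = -8/25 kN·m
Superposition: M = Σ M_i = -1747/750 kN·m ≈ -2.329333 kN·m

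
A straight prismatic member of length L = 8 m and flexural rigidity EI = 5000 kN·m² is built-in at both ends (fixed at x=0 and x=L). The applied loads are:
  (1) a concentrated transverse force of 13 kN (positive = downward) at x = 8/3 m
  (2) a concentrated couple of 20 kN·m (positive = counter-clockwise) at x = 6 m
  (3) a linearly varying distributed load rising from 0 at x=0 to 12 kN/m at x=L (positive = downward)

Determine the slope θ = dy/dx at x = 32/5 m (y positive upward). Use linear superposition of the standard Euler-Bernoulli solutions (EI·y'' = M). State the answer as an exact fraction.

Load 1 — point force P=13 kN at a=8/3 m (b=L-a=16/3):
  θ_1 = Pa²(L-x)(2bL-(3b+a)(L-x))/(2L³EI)  [x>a] = 13·(8/3)²·(8-(32/5))·(2·(16/3)·8-(3·(16/3)+(8/3))·(8-(32/5)))/(2·8³·5000) = 676/421875 rad
Load 2 — applied couple M₀=20 kN·m at a=6 m (b=L-a=2):
  θ_2 = (R_Ax²/2 - M_Ax - M₀(x-a))/EI  [x>a] with R_A=45/16, M_A=25/4 = ((45/16)·(32/5)²/2 - (25/4)·(32/5) - 20·((32/5)-6))/5000 = 6/3125 rad
Load 3 — triangular load w₀=12 kN/m (0→w₀ over full span):
  θ_3 = -w₀(2x(L-x)(L-2x)(x+2L)+x²(L-x)²)/(120LEI) = -12·(2·(32/5)·(8-(32/5))·(8-2·(32/5))·((32/5)+2·8)+(32/5)²·(8-(32/5))²)/(120·8·5000) = 2048/390625 rad
Superposition: θ = Σ θ_i = 92446/10546875 rad ≈ 0.008765 rad

θ(32/5) = 92446/10546875 rad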